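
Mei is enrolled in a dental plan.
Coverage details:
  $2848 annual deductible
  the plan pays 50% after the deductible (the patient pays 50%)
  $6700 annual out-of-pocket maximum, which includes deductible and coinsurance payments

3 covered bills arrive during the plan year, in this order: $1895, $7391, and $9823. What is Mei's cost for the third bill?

Claim 1 ($1895): all of it applies to the deductible. Cost to patient: $1895. OOP to date $1895.
Claim 2 ($7391): $953 to deductible, leaving $6438; patient's 50% is $3219. Patient owes $4172 (running OOP $6067).
Claim 3 ($9823): deductible met; 50% of $9823 = $4911.50. OOP would hit $10978.50 > $6700, so the cap limits the patient to $6700 − $6067 = $633.

$633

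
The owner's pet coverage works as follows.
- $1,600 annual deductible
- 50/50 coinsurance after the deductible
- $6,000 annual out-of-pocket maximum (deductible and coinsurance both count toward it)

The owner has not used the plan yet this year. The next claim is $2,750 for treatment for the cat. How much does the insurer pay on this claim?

Deductible not yet touched, so the first $1,600 of the bill goes to the deductible.
The remaining $1,150 (= $2,750 − $1,600) moves to coinsurance.
Owner's 50% share of $1,150 is $575.
So the owner owes $1,600 + $575 = $2,175 before any cap.
Cumulative spending $0 + $2,175 = $2,175 stays under the $6,000 maximum.
The plan picks up $2,750 − $2,175 = $575.

$575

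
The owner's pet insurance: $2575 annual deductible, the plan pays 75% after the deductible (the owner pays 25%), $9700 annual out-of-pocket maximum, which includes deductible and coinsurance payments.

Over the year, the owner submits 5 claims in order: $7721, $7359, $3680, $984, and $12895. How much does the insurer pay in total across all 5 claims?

$22939

Claim 1 — $7721: deductible takes $2575, $5146 remains; owner's 25% is $1286.50. Cost to owner: $3861.50. OOP to date $3861.50. Insurer: $7721 − $3861.50 = $3859.50.
Claim 2 — $7359: deductible met; 25% of $7359 = $1839.75. Cost to owner: $1839.75. OOP to date $5701.25. Insurer: $7359 − $1839.75 = $5519.25.
Claim 3 — $3680: deductible met; 25% of $3680 = $920. Owner owes $920 (running OOP $6621.25). Insurer: $3680 − $920 = $2760.
Claim 4 — $984: 25% coinsurance on $984 = $246. Owner pays $246; OOP now $6867.25. Plan pays $984 − $246 = $738.
Claim 5 — $12895: deductible met; 25% of $12895 = $3223.75. That would push OOP to $10091, over the $9700 cap, so owner pays $9700 − $6867.25 = $2832.75. Insurer: $12895 − $2832.75 = $10062.25.
Insurer total: $3859.50 + $5519.25 + $2760 + $738 + $10062.25 = $22939.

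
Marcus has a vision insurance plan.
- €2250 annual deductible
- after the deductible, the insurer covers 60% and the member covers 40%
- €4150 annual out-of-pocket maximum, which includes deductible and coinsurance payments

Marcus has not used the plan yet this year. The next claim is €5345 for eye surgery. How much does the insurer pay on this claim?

The full €2250 deductible is still open; €2250 of this bill applies to it.
After the €2250 deductible portion, €5345 − €2250 = €3095 is subject to coinsurance.
Member's 40% share of €3095 is €1238.
So the member owes €2250 + €1238 = €3488 before any cap.
Year-to-date out-of-pocket becomes €0 + €3488 = €3488, still under the €4150 maximum, so no cap applies.
The insurer covers the remainder: €5345 − €3488 = €1857.

€1857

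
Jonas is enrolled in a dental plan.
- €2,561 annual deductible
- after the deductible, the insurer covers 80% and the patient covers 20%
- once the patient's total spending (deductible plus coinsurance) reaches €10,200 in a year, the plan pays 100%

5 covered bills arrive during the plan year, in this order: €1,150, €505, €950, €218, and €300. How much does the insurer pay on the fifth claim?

Bill 1, €1,150: all of it applies to the deductible. Patient owes €1,150 (running OOP €1,150). Insurer: €1,150 − €1,150 = €0.
Bill 2, €505: all of it applies to the deductible. Cost to patient: €505. OOP to date €1,655. Plan pays €505 − €505 = €0.
Bill 3, €950: €906 to deductible, leaving €44; 20% of €44 = €8.80. Cost to patient: €914.80. OOP to date €2,569.80. Insurer: €950 − €914.80 = €35.20.
Bill 4, €218: 20% coinsurance on €218 = €43.60. Patient owes €43.60 (running OOP €2,613.40). Insurer: €218 − €43.60 = €174.40.
Bill 5, €300: deductible met; 20% of €300 = €60. Patient pays €60; OOP now €2,673.40. Plan pays €300 − €60 = €240.

€240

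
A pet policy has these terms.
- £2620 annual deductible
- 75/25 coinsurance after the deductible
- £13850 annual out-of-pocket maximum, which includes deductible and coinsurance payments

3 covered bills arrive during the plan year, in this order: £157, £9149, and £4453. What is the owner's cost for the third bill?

£1113.25

Claim 1 — £157: fully absorbed by the deductible. Owner owes £157 (running OOP £157).
Claim 2 — £9149: £2463 to deductible, leaving £6686; owner's 25% is £1671.50. Owner owes £4134.50 (running OOP £4291.50).
Claim 3 — £4453: deductible met; 25% of £4453 = £1113.25. Cost to owner: £1113.25. OOP to date £5404.75.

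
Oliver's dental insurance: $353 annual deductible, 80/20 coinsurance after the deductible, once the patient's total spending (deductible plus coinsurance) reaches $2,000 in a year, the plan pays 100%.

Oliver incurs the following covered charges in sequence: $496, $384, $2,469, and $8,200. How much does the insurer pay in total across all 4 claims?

Claim 1 — $496: $353 finishes the deductible; $143 goes to coinsurance; coinsurance $143 × 20% = $28.60. Cost to patient: $381.60. OOP to date $381.60. Plan pays $496 − $381.60 = $114.40.
Claim 2 — $384: deductible met; 20% of $384 = $76.80. Cost to patient: $76.80. OOP to date $458.40. Insurer: $384 − $76.80 = $307.20.
Claim 3 — $2,469: deductible already satisfied, so patient's share is 20% × $2,469 = $493.80. Patient owes $493.80 (running OOP $952.20). Insurer: $2,469 − $493.80 = $1,975.20.
Claim 4 — $8,200: deductible already satisfied, so patient's share is 20% × $8,200 = $1,640. Adding that to $952.20 gives $2,592.20, past the $2,000 cap; patient pays only $2,000 − $952.20 = $1,047.80. Plan pays $8,200 − $1,047.80 = $7,152.20.
Insurer total: $114.40 + $307.20 + $1,975.20 + $7,152.20 = $9,549.

$9,549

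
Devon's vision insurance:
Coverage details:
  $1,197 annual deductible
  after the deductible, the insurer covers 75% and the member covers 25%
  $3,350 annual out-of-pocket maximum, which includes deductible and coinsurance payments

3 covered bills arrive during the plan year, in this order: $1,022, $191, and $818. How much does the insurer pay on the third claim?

$613.50

Bill 1, $1,022: fully absorbed by the deductible. Member owes $1,022 (running OOP $1,022). Plan pays $1,022 − $1,022 = $0.
Bill 2, $191: deductible takes $175, $16 remains; coinsurance $16 × 25% = $4. Cost to member: $179. OOP to date $1,201. Insurer: $191 − $179 = $12.
Bill 3, $818: deductible already satisfied, so member's share is 25% × $818 = $204.50. Member pays $204.50; OOP now $1,405.50. Plan pays $818 − $204.50 = $613.50.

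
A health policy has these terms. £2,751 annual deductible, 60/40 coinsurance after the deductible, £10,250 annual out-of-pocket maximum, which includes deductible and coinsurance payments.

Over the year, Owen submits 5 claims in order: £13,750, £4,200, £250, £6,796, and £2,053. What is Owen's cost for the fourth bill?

£1,319.40

Claim 1 (£13,750): deductible takes £2,751, £10,999 remains; 40% of £10,999 = £4,399.60. Cost to patient: £7,150.60. OOP to date £7,150.60.
Claim 2 (£4,200): deductible already satisfied, so patient's share is 40% × £4,200 = £1,680. Cost to patient: £1,680. OOP to date £8,830.60.
Claim 3 (£250): deductible met; 40% of £250 = £100. Patient owes £100 (running OOP £8,930.60).
Claim 4 (£6,796): deductible already satisfied, so patient's share is 40% × £6,796 = £2,718.40. Adding that to £8,930.60 gives £11,649, past the £10,250 cap; patient pays only £10,250 − £8,930.60 = £1,319.40.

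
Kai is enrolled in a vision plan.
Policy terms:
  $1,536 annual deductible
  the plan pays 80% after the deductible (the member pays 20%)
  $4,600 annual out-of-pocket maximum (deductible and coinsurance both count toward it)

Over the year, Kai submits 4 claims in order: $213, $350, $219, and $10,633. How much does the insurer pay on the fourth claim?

Claim 1 — $213: fully absorbed by the deductible. Member pays $213; OOP now $213. Insurer: $213 − $213 = $0.
Claim 2 — $350: all of it applies to the deductible. Member owes $350 (running OOP $563). Insurer: $350 − $350 = $0.
Claim 3 — $219: entire amount goes to the deductible. Cost to member: $219. OOP to date $782. Insurer: $219 − $219 = $0.
Claim 4 — $10,633: deductible takes $754, $9,879 remains; coinsurance $9,879 × 20% = $1,975.80. Member pays $2,729.80; OOP now $3,511.80. Plan pays $10,633 − $2,729.80 = $7,903.20.

$7,903.20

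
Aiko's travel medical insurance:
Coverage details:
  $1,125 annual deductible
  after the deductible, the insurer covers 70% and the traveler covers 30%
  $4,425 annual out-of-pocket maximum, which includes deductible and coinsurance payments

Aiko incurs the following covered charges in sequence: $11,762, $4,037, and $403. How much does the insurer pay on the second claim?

$3,928.10

Claim 1 — $11,762: $1,125 to deductible, leaving $10,637; coinsurance $10,637 × 30% = $3,191.10. Traveler pays $4,316.10; OOP now $4,316.10. Insurer: $11,762 − $4,316.10 = $7,445.90.
Claim 2 — $4,037: deductible already satisfied, so traveler's share is 30% × $4,037 = $1,211.10. OOP would hit $5,527.20 > $4,425, so the cap limits the traveler to $4,425 − $4,316.10 = $108.90. Plan pays $4,037 − $108.90 = $3,928.10.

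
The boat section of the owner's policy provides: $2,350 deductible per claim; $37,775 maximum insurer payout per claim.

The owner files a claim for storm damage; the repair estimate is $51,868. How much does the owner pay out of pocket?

Less the $2,350 deductible: $51,868 − $2,350 = $49,518.
The $37,775 per-incident cap binds; insurer pays $37,775.
Owner's share is the uncovered remainder: $51,868 − $37,775 = $14,093.

$14,093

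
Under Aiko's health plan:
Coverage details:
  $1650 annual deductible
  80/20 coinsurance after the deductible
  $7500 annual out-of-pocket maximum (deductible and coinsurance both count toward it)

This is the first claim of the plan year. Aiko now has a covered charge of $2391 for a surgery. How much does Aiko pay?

$1798.20

The full $1650 deductible is still open; $1650 of this bill applies to it.
That leaves $2391 − $1650 = $741 for coinsurance.
Patient's 20% share of $741 is $148.20.
That puts the patient's cost at $1650 + $148.20 = $1798.20 before any cap.
Total out-of-pocket so far would be $0 + $1798.20 = $1798.20, below the $7500 cap — no reduction.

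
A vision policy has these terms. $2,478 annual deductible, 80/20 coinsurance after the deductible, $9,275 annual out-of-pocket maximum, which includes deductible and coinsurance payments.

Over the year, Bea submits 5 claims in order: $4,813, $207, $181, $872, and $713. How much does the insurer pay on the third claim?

Bill 1, $4,813: $2,478 finishes the deductible; $2,335 goes to coinsurance; 20% of $2,335 = $467. Cost to member: $2,945. OOP to date $2,945. Insurer: $4,813 − $2,945 = $1,868.
Bill 2, $207: deductible already satisfied, so member's share is 20% × $207 = $41.40. Member pays $41.40; OOP now $2,986.40. Insurer: $207 − $41.40 = $165.60.
Bill 3, $181: deductible met; 20% of $181 = $36.20. Member owes $36.20 (running OOP $3,022.60). Insurer: $181 − $36.20 = $144.80.

$144.80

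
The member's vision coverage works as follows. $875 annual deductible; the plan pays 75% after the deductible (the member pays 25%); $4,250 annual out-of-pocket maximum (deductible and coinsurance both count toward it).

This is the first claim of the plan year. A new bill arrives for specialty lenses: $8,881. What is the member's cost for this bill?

$2,876.50

Deductible not yet touched, so the first $875 of the bill goes to the deductible.
After the $875 deductible portion, $8,881 − $875 = $8,006 is subject to coinsurance.
25% of $8,006 = $2,001.50 falls to the member.
So the member owes $875 + $2,001.50 = $2,876.50 before any cap.
Year-to-date out-of-pocket becomes $0 + $2,876.50 = $2,876.50, still under the $4,250 maximum, so no cap applies.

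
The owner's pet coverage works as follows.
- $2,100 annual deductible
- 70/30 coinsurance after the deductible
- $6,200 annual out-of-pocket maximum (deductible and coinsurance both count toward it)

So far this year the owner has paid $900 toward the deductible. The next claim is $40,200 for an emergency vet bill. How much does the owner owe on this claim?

$5,300

$900 of the $2,100 deductible is already met, leaving $1,200.
That leaves $40,200 − $1,200 = $39,000 for coinsurance.
30% of $39,000 = $11,700 falls to the owner.
Owner responsibility before any cap: $1,200 + $11,700 = $12,900.
That would bring total out-of-pocket to $13,800, past the $6,200 cap. The owner is capped at $6,200 − $900 = $5,300 on this claim.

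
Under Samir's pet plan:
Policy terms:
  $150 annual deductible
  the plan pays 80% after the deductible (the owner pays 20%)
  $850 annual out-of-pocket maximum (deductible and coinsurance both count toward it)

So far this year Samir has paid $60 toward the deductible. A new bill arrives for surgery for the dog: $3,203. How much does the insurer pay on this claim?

$2,490.40

Remaining deductible: $150 − $60 = $90.
After the $90 deductible portion, $3,203 − $90 = $3,113 is subject to coinsurance.
Owner's 20% share of $3,113 is $622.60.
That puts the owner's cost at $90 + $622.60 = $712.60 before any cap.
Total out-of-pocket so far would be $60 + $712.60 = $772.60, below the $850 cap — no reduction.
Insurer pays the balance: $3,203 − $712.60 = $2,490.40.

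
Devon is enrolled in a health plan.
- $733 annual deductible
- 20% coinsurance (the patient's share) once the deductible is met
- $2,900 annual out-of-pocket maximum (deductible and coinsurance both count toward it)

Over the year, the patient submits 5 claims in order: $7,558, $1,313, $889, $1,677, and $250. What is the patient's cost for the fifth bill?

$26.20

Claim 1 ($7,558): $733 to deductible, leaving $6,825; patient's 20% is $1,365. Cost to patient: $2,098. OOP to date $2,098.
Claim 2 ($1,313): 20% coinsurance on $1,313 = $262.60. Patient owes $262.60 (running OOP $2,360.60).
Claim 3 ($889): deductible met; 20% of $889 = $177.80. Patient owes $177.80 (running OOP $2,538.40).
Claim 4 ($1,677): deductible already satisfied, so patient's share is 20% × $1,677 = $335.40. Patient pays $335.40; OOP now $2,873.80.
Claim 5 ($250): deductible already satisfied, so patient's share is 20% × $250 = $50. OOP would hit $2,923.80 > $2,900, so the cap limits the patient to $2,900 − $2,873.80 = $26.20.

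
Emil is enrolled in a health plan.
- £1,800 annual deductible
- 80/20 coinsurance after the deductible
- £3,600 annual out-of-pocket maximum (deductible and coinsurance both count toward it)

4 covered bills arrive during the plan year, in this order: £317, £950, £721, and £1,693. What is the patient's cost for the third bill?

#1 (£317): fully absorbed by the deductible. Cost to patient: £317. OOP to date £317.
#2 (£950): all of it applies to the deductible. Patient pays £950; OOP now £1,267.
#3 (£721): £533 finishes the deductible; £188 goes to coinsurance; coinsurance £188 × 20% = £37.60. Patient pays £570.60; OOP now £1,837.60.

£570.60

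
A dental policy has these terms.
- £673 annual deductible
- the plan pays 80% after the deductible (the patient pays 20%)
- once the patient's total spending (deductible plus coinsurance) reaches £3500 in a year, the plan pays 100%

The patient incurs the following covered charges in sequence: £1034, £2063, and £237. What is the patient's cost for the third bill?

£47.40

Claim 1 — £1034: deductible takes £673, £361 remains; coinsurance £361 × 20% = £72.20. Cost to patient: £745.20. OOP to date £745.20.
Claim 2 — £2063: 20% coinsurance on £2063 = £412.60. Cost to patient: £412.60. OOP to date £1157.80.
Claim 3 — £237: deductible already satisfied, so patient's share is 20% × £237 = £47.40. Patient pays £47.40; OOP now £1205.20.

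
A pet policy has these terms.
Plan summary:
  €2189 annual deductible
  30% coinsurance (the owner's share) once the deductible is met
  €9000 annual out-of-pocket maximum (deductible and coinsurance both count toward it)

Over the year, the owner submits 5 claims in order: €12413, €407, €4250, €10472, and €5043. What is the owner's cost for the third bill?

Claim 1 — €12413: €2189 to deductible, leaving €10224; 30% of €10224 = €3067.20. Owner pays €5256.20; OOP now €5256.20.
Claim 2 — €407: deductible met; 30% of €407 = €122.10. Cost to owner: €122.10. OOP to date €5378.30.
Claim 3 — €4250: 30% coinsurance on €4250 = €1275. Owner owes €1275 (running OOP €6653.30).

€1275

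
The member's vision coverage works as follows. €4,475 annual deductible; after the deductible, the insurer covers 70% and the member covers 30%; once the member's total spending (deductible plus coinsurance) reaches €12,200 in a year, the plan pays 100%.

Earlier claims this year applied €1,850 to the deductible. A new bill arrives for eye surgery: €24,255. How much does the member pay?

€9,114

Remaining deductible: €4,475 − €1,850 = €2,625.
After the €2,625 deductible portion, €24,255 − €2,625 = €21,630 is subject to coinsurance.
Coinsurance: €21,630 × 30% = €6,489.
That puts the member's cost at €2,625 + €6,489 = €9,114 before any cap.
Year-to-date out-of-pocket becomes €1,850 + €9,114 = €10,964, still under the €12,200 maximum, so no cap applies.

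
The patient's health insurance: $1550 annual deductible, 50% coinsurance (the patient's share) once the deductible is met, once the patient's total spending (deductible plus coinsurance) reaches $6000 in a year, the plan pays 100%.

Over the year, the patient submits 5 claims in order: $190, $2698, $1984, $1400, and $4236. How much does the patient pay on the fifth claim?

Bill 1, $190: entire amount goes to the deductible. Patient owes $190 (running OOP $190).
Bill 2, $2698: deductible takes $1360, $1338 remains; patient's 50% is $669. Cost to patient: $2029. OOP to date $2219.
Bill 3, $1984: deductible already satisfied, so patient's share is 50% × $1984 = $992. Patient pays $992; OOP now $3211.
Bill 4, $1400: 50% coinsurance on $1400 = $700. Patient pays $700; OOP now $3911.
Bill 5, $4236: 50% coinsurance on $4236 = $2118. OOP would hit $6029 > $6000, so the cap limits the patient to $6000 − $3911 = $2089.

$2089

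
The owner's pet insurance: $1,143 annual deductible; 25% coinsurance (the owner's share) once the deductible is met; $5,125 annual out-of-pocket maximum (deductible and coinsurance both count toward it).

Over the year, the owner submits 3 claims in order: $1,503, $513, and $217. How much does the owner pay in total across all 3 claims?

$1,415.50

Claim 1 — $1,503: $1,143 to deductible, leaving $360; owner's 25% is $90. Owner pays $1,233; OOP now $1,233.
Claim 2 — $513: deductible met; 25% of $513 = $128.25. Cost to owner: $128.25. OOP to date $1,361.25.
Claim 3 — $217: 25% coinsurance on $217 = $54.25. Cost to owner: $54.25. OOP to date $1,415.50.
Summing the owner's payments: $1,233 + $128.25 + $54.25 = $1,415.50.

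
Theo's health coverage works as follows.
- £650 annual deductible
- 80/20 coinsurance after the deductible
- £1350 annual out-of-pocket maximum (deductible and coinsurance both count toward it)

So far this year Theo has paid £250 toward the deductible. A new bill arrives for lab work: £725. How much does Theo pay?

£465

Deductible still to meet: £650 − £250 = £400.
That leaves £725 − £400 = £325 for coinsurance.
Coinsurance: £325 × 20% = £65.
That puts the patient's cost at £400 + £65 = £465 before any cap.
Year-to-date out-of-pocket becomes £250 + £465 = £715, still under the £1350 maximum, so no cap applies.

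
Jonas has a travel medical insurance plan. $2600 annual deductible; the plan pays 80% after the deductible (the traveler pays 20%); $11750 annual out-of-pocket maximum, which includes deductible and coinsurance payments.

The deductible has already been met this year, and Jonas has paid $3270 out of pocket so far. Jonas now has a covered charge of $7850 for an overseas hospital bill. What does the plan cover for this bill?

$6280

The deductible is already satisfied, so the full bill goes to coinsurance.
20% of $7850 = $1570 falls to the traveler.
Cumulative spending $3270 + $1570 = $4840 stays under the $11750 maximum.
Insurer pays the balance: $7850 − $1570 = $6280.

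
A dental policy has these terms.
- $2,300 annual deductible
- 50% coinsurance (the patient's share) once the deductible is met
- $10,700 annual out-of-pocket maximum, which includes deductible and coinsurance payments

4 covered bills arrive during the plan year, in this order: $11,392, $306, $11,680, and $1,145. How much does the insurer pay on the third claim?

#1 ($11,392): $2,300 to deductible, leaving $9,092; 50% of $9,092 = $4,546. Cost to patient: $6,846. OOP to date $6,846. Plan pays $11,392 − $6,846 = $4,546.
#2 ($306): deductible met; 50% of $306 = $153. Cost to patient: $153. OOP to date $6,999. Insurer: $306 − $153 = $153.
#3 ($11,680): deductible met; 50% of $11,680 = $5,840. Adding that to $6,999 gives $12,839, past the $10,700 cap; patient pays only $10,700 − $6,999 = $3,701. Plan pays $11,680 − $3,701 = $7,979.

$7,979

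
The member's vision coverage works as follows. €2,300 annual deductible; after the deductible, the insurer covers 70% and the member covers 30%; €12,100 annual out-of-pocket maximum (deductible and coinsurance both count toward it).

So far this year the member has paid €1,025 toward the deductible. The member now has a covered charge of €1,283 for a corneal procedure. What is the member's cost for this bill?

Remaining deductible: €2,300 − €1,025 = €1,275.
After the €1,275 deductible portion, €1,283 − €1,275 = €8 is subject to coinsurance.
Coinsurance: €8 × 30% = €2.40.
That puts the member's cost at €1,275 + €2.40 = €1,277.40 before any cap.
Total out-of-pocket so far would be €1,025 + €1,277.40 = €2,302.40, below the €12,100 cap — no reduction.

€1,277.40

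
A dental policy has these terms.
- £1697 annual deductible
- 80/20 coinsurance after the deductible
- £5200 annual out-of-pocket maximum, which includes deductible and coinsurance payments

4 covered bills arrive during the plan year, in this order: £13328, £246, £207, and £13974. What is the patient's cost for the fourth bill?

#1 (£13328): deductible takes £1697, £11631 remains; patient's 20% is £2326.20. Patient owes £4023.20 (running OOP £4023.20).
#2 (£246): deductible met; 20% of £246 = £49.20. Patient owes £49.20 (running OOP £4072.40).
#3 (£207): 20% coinsurance on £207 = £41.40. Patient owes £41.40 (running OOP £4113.80).
#4 (£13974): 20% coinsurance on £13974 = £2794.80. That would push OOP to £6908.60, over the £5200 cap, so patient pays £5200 − £4113.80 = £1086.20.

£1086.20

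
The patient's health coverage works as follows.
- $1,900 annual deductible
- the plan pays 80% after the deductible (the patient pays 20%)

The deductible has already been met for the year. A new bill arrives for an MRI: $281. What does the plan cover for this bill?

$224.80

With the deductible met, the entire $281 is subject to coinsurance.
Patient's 20% share of $281 is $56.20.
Insurer pays the balance: $281 − $56.20 = $224.80.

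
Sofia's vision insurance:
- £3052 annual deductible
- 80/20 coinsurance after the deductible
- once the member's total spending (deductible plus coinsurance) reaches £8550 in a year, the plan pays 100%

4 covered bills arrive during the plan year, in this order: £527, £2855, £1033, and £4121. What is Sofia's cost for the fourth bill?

Bill 1, £527: entire amount goes to the deductible. Cost to member: £527. OOP to date £527.
Bill 2, £2855: £2525 to deductible, leaving £330; member's 20% is £66. Cost to member: £2591. OOP to date £3118.
Bill 3, £1033: 20% coinsurance on £1033 = £206.60. Member pays £206.60; OOP now £3324.60.
Bill 4, £4121: deductible met; 20% of £4121 = £824.20. Member pays £824.20; OOP now £4148.80.

£824.20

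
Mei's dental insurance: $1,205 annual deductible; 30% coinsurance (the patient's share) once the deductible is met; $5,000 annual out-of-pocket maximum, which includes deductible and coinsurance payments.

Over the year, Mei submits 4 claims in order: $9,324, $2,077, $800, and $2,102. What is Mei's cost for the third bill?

$240

Claim 1 — $9,324: $1,205 finishes the deductible; $8,119 goes to coinsurance; 30% of $8,119 = $2,435.70. Patient owes $3,640.70 (running OOP $3,640.70).
Claim 2 — $2,077: 30% coinsurance on $2,077 = $623.10. Patient pays $623.10; OOP now $4,263.80.
Claim 3 — $800: deductible already satisfied, so patient's share is 30% × $800 = $240. Patient pays $240; OOP now $4,503.80.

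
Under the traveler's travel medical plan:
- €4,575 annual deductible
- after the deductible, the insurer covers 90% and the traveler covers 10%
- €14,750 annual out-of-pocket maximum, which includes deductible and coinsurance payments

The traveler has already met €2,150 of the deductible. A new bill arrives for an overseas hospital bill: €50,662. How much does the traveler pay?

Remaining deductible: €4,575 − €2,150 = €2,425.
That leaves €50,662 − €2,425 = €48,237 for coinsurance.
10% of €48,237 = €4,823.70 falls to the traveler.
So the traveler owes €2,425 + €4,823.70 = €7,248.70 before any cap.
Total out-of-pocket so far would be €2,150 + €7,248.70 = €9,398.70, below the €14,750 cap — no reduction.

€7,248.70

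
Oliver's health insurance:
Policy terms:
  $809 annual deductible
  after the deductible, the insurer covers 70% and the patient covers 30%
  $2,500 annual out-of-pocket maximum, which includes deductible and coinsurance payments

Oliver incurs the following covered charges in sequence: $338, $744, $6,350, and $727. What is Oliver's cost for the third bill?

Bill 1, $338: all of it applies to the deductible. Patient pays $338; OOP now $338.
Bill 2, $744: $471 to deductible, leaving $273; patient's 30% is $81.90. Cost to patient: $552.90. OOP to date $890.90.
Bill 3, $6,350: deductible met; 30% of $6,350 = $1,905. OOP would hit $2,795.90 > $2,500, so the cap limits the patient to $2,500 − $890.90 = $1,609.10.

$1,609.10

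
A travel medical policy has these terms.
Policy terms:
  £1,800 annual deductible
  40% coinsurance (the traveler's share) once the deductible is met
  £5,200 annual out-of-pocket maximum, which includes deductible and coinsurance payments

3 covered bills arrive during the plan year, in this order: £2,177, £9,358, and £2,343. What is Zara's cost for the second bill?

Claim 1 — £2,177: £1,800 to deductible, leaving £377; coinsurance £377 × 40% = £150.80. Traveler pays £1,950.80; OOP now £1,950.80.
Claim 2 — £9,358: deductible met; 40% of £9,358 = £3,743.20. OOP would hit £5,694 > £5,200, so the cap limits the traveler to £5,200 − £1,950.80 = £3,249.20.

£3,249.20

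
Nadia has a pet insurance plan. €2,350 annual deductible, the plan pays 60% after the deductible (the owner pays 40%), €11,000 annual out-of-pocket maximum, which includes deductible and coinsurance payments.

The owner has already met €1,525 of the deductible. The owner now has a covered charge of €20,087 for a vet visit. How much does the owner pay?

€1,525 of the €2,350 deductible is already met, leaving €825.
After the €825 deductible portion, €20,087 − €825 = €19,262 is subject to coinsurance.
Owner's 40% share of €19,262 is €7,704.80.
So the owner owes €825 + €7,704.80 = €8,529.80 before any cap.
Cumulative spending €1,525 + €8,529.80 = €10,054.80 stays under the €11,000 maximum.

€8,529.80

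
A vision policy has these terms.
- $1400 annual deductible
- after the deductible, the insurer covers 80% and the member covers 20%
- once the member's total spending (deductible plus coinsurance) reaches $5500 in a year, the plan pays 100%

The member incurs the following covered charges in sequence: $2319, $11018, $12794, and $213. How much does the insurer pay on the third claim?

$11081.40

Claim 1 ($2319): deductible takes $1400, $919 remains; coinsurance $919 × 20% = $183.80. Cost to member: $1583.80. OOP to date $1583.80. Plan pays $2319 − $1583.80 = $735.20.
Claim 2 ($11018): deductible already satisfied, so member's share is 20% × $11018 = $2203.60. Member pays $2203.60; OOP now $3787.40. Insurer: $11018 − $2203.60 = $8814.40.
Claim 3 ($12794): 20% coinsurance on $12794 = $2558.80. Adding that to $3787.40 gives $6346.20, past the $5500 cap; member pays only $5500 − $3787.40 = $1712.60. Insurer: $12794 − $1712.60 = $11081.40.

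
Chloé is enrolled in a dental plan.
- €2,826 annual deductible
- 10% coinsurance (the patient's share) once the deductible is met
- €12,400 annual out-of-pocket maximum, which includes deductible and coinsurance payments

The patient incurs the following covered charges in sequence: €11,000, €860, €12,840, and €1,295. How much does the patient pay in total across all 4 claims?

€5,142.90

Bill 1, €11,000: €2,826 to deductible, leaving €8,174; patient's 10% is €817.40. Cost to patient: €3,643.40. OOP to date €3,643.40.
Bill 2, €860: 10% coinsurance on €860 = €86. Patient pays €86; OOP now €3,729.40.
Bill 3, €12,840: 10% coinsurance on €12,840 = €1,284. Patient pays €1,284; OOP now €5,013.40.
Bill 4, €1,295: deductible already satisfied, so patient's share is 10% × €1,295 = €129.50. Patient owes €129.50 (running OOP €5,142.90).
Summing the patient's payments: €3,643.40 + €86 + €1,284 + €129.50 = €5,142.90.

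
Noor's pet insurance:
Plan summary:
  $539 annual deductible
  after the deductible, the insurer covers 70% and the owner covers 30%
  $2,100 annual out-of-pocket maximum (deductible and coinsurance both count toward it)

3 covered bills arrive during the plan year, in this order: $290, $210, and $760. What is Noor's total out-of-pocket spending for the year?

Claim 1 — $290: all of it applies to the deductible. Owner owes $290 (running OOP $290).
Claim 2 — $210: all of it applies to the deductible. Cost to owner: $210. OOP to date $500.
Claim 3 — $760: $39 to deductible, leaving $721; owner's 30% is $216.30. Owner owes $255.30 (running OOP $755.30).
Total paid by the owner: $290 + $210 + $255.30 = $755.30.

$755.30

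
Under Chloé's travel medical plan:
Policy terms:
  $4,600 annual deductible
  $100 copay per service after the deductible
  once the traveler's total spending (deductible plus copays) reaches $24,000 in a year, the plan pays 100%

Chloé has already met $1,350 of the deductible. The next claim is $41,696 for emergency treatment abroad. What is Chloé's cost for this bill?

$3,350

Remaining deductible: $4,600 − $1,350 = $3,250.
After the $3,250 deductible portion, $41,696 − $3,250 = $38,446 is subject to the copay.
Copay on this service: $100.
Traveler responsibility before any cap: $3,250 + $100 = $3,350.
Cumulative spending $1,350 + $3,350 = $4,700 stays under the $24,000 maximum.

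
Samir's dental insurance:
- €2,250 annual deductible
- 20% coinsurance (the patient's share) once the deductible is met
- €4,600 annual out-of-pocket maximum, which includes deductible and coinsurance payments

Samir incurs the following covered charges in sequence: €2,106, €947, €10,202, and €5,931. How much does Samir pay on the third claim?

Bill 1, €2,106: fully absorbed by the deductible. Cost to patient: €2,106. OOP to date €2,106.
Bill 2, €947: €144 finishes the deductible; €803 goes to coinsurance; patient's 20% is €160.60. Patient pays €304.60; OOP now €2,410.60.
Bill 3, €10,202: deductible met; 20% of €10,202 = €2,040.40. Patient pays €2,040.40; OOP now €4,451.

€2,040.40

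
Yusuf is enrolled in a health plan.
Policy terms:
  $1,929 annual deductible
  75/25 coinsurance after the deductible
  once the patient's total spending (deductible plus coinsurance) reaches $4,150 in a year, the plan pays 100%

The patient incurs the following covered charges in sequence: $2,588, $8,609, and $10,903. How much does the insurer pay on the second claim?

Claim 1 ($2,588): deductible takes $1,929, $659 remains; patient's 25% is $164.75. Patient owes $2,093.75 (running OOP $2,093.75). Plan pays $2,588 − $2,093.75 = $494.25.
Claim 2 ($8,609): deductible met; 25% of $8,609 = $2,152.25. Adding that to $2,093.75 gives $4,246, past the $4,150 cap; patient pays only $4,150 − $2,093.75 = $2,056.25. Plan pays $8,609 − $2,056.25 = $6,552.75.

$6,552.75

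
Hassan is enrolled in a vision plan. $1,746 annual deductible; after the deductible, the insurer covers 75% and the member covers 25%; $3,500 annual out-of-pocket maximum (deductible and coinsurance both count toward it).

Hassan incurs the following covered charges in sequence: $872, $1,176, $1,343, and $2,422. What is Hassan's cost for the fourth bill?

$605.50

#1 ($872): all of it applies to the deductible. Cost to member: $872. OOP to date $872.
#2 ($1,176): deductible takes $874, $302 remains; member's 25% is $75.50. Member pays $949.50; OOP now $1,821.50.
#3 ($1,343): deductible already satisfied, so member's share is 25% × $1,343 = $335.75. Member owes $335.75 (running OOP $2,157.25).
#4 ($2,422): deductible met; 25% of $2,422 = $605.50. Member owes $605.50 (running OOP $2,762.75).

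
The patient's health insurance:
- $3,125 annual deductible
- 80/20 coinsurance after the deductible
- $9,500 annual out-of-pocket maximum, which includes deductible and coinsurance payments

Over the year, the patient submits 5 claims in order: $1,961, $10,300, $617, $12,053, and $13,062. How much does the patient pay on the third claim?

$123.40

Bill 1, $1,961: entire amount goes to the deductible. Patient owes $1,961 (running OOP $1,961).
Bill 2, $10,300: $1,164 to deductible, leaving $9,136; coinsurance $9,136 × 20% = $1,827.20. Patient owes $2,991.20 (running OOP $4,952.20).
Bill 3, $617: deductible already satisfied, so patient's share is 20% × $617 = $123.40. Cost to patient: $123.40. OOP to date $5,075.60.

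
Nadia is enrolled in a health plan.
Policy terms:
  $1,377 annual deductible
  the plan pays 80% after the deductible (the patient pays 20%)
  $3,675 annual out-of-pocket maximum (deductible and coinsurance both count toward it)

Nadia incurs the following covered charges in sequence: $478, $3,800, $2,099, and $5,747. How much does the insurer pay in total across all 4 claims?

Claim 1 ($478): fully absorbed by the deductible. Patient pays $478; OOP now $478. Insurer: $478 − $478 = $0.
Claim 2 ($3,800): deductible takes $899, $2,901 remains; patient's 20% is $580.20. Patient pays $1,479.20; OOP now $1,957.20. Plan pays $3,800 − $1,479.20 = $2,320.80.
Claim 3 ($2,099): deductible met; 20% of $2,099 = $419.80. Patient pays $419.80; OOP now $2,377. Plan pays $2,099 − $419.80 = $1,679.20.
Claim 4 ($5,747): deductible already satisfied, so patient's share is 20% × $5,747 = $1,149.40. Patient owes $1,149.40 (running OOP $3,526.40). Plan pays $5,747 − $1,149.40 = $4,597.60.
Insurer total: $0 + $2,320.80 + $1,679.20 + $4,597.60 = $8,597.60.

$8,597.60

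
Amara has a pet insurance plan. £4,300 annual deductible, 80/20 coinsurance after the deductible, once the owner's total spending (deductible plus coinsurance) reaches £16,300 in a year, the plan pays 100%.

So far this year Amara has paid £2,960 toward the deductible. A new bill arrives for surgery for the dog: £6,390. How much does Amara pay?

£2,960 of the £4,300 deductible is already met, leaving £1,340.
After the £1,340 deductible portion, £6,390 − £1,340 = £5,050 is subject to coinsurance.
20% of £5,050 = £1,010 falls to the owner.
Owner responsibility before any cap: £1,340 + £1,010 = £2,350.
Year-to-date out-of-pocket becomes £2,960 + £2,350 = £5,310, still under the £16,300 maximum, so no cap applies.

£2,350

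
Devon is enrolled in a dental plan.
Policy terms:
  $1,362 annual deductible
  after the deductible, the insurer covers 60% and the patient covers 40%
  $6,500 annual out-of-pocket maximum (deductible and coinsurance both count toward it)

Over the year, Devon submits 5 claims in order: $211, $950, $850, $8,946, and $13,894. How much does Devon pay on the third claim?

$460.60

#1 ($211): fully absorbed by the deductible. Patient owes $211 (running OOP $211).
#2 ($950): fully absorbed by the deductible. Patient pays $950; OOP now $1,161.
#3 ($850): $201 to deductible, leaving $649; patient's 40% is $259.60. Cost to patient: $460.60. OOP to date $1,621.60.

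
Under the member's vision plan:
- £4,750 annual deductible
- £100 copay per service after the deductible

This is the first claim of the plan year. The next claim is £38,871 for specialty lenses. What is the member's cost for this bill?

£4,850

Nothing has been paid toward the £4,750 deductible, so the first £4,750 of this charge is applied there.
After the £4,750 deductible portion, £38,871 − £4,750 = £34,121 is subject to the copay.
Copay on this service: £100.
Member responsibility: £4,750 + £100 = £4,850.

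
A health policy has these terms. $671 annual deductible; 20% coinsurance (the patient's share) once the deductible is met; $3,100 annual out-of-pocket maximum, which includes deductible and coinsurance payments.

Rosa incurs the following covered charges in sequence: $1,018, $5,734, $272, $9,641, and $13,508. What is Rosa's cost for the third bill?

$54.40

Bill 1, $1,018: $671 finishes the deductible; $347 goes to coinsurance; coinsurance $347 × 20% = $69.40. Cost to patient: $740.40. OOP to date $740.40.
Bill 2, $5,734: deductible met; 20% of $5,734 = $1,146.80. Patient owes $1,146.80 (running OOP $1,887.20).
Bill 3, $272: deductible already satisfied, so patient's share is 20% × $272 = $54.40. Patient pays $54.40; OOP now $1,941.60.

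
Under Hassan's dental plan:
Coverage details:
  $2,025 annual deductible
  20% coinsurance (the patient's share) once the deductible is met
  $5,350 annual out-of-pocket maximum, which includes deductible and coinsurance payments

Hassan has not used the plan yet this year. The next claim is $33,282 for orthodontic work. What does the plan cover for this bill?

$27,932

Nothing has been paid toward the $2,025 deductible, so the first $2,025 of this charge is applied there.
The remaining $31,257 (= $33,282 − $2,025) moves to coinsurance.
Patient's 20% share of $31,257 is $6,251.40.
Patient responsibility before any cap: $2,025 + $6,251.40 = $8,276.40.
That would bring total out-of-pocket to $8,276.40, past the $5,350 cap. The patient is capped at $5,350 − $0 = $5,350 on this claim.
Insurer pays the balance: $33,282 − $5,350 = $27,932.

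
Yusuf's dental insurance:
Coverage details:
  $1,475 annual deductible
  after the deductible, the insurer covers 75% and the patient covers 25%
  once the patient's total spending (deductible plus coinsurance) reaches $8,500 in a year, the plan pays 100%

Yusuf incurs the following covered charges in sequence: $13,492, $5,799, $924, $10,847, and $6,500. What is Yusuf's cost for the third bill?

$231

Claim 1 ($13,492): $1,475 to deductible, leaving $12,017; patient's 25% is $3,004.25. Patient pays $4,479.25; OOP now $4,479.25.
Claim 2 ($5,799): deductible met; 25% of $5,799 = $1,449.75. Cost to patient: $1,449.75. OOP to date $5,929.
Claim 3 ($924): 25% coinsurance on $924 = $231. Patient pays $231; OOP now $6,160.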